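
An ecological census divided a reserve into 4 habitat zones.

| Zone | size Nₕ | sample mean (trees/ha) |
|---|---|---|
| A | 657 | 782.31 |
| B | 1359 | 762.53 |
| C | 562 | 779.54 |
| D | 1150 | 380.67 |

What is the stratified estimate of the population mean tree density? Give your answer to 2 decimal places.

650.79

N = 657 + 1359 + 562 + 1150 = 3728.
Overall mean = Σ (Nₕ/N)·x̄ₕ — weight by population share, not a simple average.
Σ Nₕx̄ₕ = 657·782.31 + 1359·762.53 + 562·779.54 + 1150·380.67 = 513977.67 + 1036278.27 + 438101.48 + 437770.5 = 2426127.92.
Divide by N: 2426127.92 / 3728 = 650.7854... → 650.79.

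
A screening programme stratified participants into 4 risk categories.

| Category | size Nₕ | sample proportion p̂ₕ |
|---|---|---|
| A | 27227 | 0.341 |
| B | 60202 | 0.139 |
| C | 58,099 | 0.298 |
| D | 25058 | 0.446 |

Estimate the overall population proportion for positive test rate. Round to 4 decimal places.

0.2705

Wₕ = Nₕ/N with N = 170586: 0.1596, 0.3529, 0.3406, 0.1469.
p̂_st = 0.1596·0.341 + 0.3529·0.139 + 0.3406·0.298 + 0.1469·0.446 ≈ 0.270490... → 0.2705.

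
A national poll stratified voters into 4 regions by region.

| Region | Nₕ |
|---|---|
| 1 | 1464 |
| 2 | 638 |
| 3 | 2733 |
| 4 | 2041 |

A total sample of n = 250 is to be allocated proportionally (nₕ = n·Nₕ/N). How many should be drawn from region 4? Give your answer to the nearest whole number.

N = 1464 + 638 + 2733 + 2041 = 6876.
n_4 = 250·2041/6876 = 74.207... → 74.

74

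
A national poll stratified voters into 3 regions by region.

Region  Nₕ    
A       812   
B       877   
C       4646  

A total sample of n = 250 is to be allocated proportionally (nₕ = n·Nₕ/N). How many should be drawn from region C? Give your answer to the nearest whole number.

Share of region C = 4646/6335 = 0.73339.
Allocate 250 × 0.73339 = 183.346... → 183.

183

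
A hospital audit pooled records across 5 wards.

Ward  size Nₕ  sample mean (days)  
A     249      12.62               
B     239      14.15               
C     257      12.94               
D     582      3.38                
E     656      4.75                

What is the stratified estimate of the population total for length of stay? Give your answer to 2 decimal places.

Estimate total by summing Nₕ·x̄ₕ over strata.
249·12.62 + 239·14.15 + 257·12.94 + 582·3.38 + 656·4.75 = 3142.38 + 3381.85 + 3325.58 + 1967.16 + 3116 = 14932.97.

14932.97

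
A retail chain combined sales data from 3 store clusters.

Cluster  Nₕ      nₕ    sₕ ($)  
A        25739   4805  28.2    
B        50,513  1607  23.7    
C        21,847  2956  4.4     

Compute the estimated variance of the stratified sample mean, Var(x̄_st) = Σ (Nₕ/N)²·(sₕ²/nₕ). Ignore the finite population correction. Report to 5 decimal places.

0.10439

N = 98099; Wₕ = Nₕ/N.
cluster A: (25739/98099)²·28.2²/4805 = 0.01139355
cluster B: (50513/98099)²·23.7²/1607 = 0.09267402
cluster C: (21847/98099)²·4.4²/2956 = 0.00032483
Sum = 0.10439239 → 0.10439.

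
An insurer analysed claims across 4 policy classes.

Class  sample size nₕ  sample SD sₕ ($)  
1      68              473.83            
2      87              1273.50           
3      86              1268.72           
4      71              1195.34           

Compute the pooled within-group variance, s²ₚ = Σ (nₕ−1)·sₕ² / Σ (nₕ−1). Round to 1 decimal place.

1270637.7

1: (68−1)·473.83² = 67·224514.8689 = 15042496.2163
2: (87−1)·1273.50² = 86·1621802.25 = 139474993.5
3: (86−1)·1268.72² = 85·1609650.4384 = 136820287.264
4: (71−1)·1195.34² = 70·1428837.7156 = 100018640.092
Numerator = 391356417.0723; denominator = Σ(nₕ−1) = 308.
s²ₚ = 391356417.0723/308 = 1270637.718... → 1270637.7.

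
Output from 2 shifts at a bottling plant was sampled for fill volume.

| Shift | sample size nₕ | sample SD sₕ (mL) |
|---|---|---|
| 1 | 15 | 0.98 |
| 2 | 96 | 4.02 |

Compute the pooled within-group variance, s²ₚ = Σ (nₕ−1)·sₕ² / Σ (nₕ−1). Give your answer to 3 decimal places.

1: (15−1)·0.98² = 14·0.9604 = 13.4456
2: (96−1)·4.02² = 95·16.1604 = 1535.238
Numerator = 1548.6836; denominator = Σ(nₕ−1) = 109.
s²ₚ = 1548.6836/109 = 14.20811... → 14.208.

14.208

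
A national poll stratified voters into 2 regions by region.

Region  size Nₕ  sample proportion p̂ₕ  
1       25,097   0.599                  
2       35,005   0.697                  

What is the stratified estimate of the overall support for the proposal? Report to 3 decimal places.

0.656

N = 25097 + 35005 = 60102.
Overall proportion = Σ (Nₕ/N)·p̂ₕ.
Σ Nₕp̂ₕ = 15033.103 + 24398.485 = 39431.588.
39431.588 / 60102 = 0.65608... → 0.656.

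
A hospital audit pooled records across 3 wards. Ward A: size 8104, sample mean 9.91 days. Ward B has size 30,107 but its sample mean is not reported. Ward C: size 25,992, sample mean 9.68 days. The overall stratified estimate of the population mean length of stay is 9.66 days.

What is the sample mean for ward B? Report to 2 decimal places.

9.58

Σ Nₕx̄ₕ = N·μ, so 30107·x̄_B = 64203·9.66 − (8104·9.91 + 25992·9.68).
= 620200.98 − 331913.2 = 288287.78.
x̄_B = 288287.78 / 30107 = 9.5754... → 9.58.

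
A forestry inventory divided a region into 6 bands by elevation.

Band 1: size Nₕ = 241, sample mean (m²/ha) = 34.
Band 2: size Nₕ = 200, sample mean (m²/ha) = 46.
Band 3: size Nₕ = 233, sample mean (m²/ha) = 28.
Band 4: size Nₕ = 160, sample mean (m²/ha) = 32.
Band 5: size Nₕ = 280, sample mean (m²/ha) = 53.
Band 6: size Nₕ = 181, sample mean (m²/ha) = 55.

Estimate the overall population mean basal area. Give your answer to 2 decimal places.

41.57

N = 1295; weights Wₕ = Nₕ/N = (0.1861, 0.1544, 0.1799, 0.1236, 0.2162, 0.1398).
x̄_st = Σ Wₕ·x̄ₕ = 0.1861·34 + 0.1544·46 + 0.1799·28 + 0.1236·32 + 0.2162·53 + 0.1398·55 ≈ 41.5699...
→ 41.57.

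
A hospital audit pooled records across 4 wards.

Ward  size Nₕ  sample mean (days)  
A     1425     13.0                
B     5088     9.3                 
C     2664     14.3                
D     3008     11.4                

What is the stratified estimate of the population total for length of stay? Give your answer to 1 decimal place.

138229.8

A: 1425·13.0 = 18525
B: 5088·9.3 = 47318.4
C: 2664·14.3 = 38095.2
D: 3008·11.4 = 34291.2
τ̂ = Σ Nₕx̄ₕ = 138229.8.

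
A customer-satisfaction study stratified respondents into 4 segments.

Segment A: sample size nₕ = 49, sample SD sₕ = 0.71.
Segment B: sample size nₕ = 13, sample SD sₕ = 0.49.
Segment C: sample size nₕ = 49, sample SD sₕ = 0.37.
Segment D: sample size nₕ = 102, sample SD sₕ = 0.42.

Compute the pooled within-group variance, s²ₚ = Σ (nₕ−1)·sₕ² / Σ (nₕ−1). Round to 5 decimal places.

0.24625

Degrees of freedom: 48 + 12 + 48 + 101 = 209.
Σ(nₕ−1)sₕ² = 48·0.5041 + 12·0.2401 + 48·0.1369 + 101·0.1764 = 51.4656.
s²ₚ = 51.4656 / 209 = 0.2462469... → 0.24625.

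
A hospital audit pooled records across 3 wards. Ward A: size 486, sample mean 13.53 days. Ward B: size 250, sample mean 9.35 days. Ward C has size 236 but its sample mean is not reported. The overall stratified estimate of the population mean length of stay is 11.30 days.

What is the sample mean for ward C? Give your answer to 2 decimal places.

N = 486 + 250 + 236 = 972.
Overall total = μ·N = 11.30·972 = 10983.6.
Subtract the known strata: 486·13.53 + 250·9.35 = 8913.08.
Remaining total for ward C: 10983.6 − 8913.08 = 2070.52.
Divide by its size: 2070.52 / 236 = 8.7734... → 8.77.

8.77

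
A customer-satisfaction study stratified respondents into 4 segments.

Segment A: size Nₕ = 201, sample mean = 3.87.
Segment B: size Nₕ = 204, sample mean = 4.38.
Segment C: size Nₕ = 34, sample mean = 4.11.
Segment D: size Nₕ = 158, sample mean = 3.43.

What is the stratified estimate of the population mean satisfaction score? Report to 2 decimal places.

3.94

N = 201 + 204 + 34 + 158 = 597.
Overall mean = Σ (Nₕ/N)·x̄ₕ — weight by population share, not a simple average.
Σ Nₕx̄ₕ = 201·3.87 + 204·4.38 + 34·4.11 + 158·3.43 = 777.87 + 893.52 + 139.74 + 541.94 = 2353.07.
Divide by N: 2353.07 / 597 = 3.9415... → 3.94.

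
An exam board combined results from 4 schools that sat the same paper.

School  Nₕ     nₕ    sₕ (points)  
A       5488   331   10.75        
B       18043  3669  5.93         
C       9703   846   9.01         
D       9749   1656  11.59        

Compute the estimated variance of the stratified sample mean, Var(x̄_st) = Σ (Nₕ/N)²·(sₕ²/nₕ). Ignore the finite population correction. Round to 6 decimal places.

N = 42983; Wₕ = Nₕ/N.
school A: (5488/42983)²·10.75²/331 = 0.005691460
school B: (18043/42983)²·5.93²/3669 = 0.001688829
school C: (9703/42983)²·9.01²/846 = 0.004889876
school D: (9749/42983)²·11.59²/1656 = 0.004172854
Sum = 0.016443020 → 0.016443.

0.016443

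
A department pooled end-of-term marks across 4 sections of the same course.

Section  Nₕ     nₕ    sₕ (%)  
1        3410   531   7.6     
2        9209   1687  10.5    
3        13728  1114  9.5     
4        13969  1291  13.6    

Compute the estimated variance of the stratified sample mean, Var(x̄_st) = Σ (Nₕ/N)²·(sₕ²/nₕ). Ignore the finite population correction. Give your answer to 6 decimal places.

N = 40316. Term for each stratum: Wₕ²sₕ²/nₕ.
Var(x̄_st) = 0.000778192 + 0.003409837 + 0.009393376 + 0.017199956 = 0.030781360 → 0.030781.

0.030781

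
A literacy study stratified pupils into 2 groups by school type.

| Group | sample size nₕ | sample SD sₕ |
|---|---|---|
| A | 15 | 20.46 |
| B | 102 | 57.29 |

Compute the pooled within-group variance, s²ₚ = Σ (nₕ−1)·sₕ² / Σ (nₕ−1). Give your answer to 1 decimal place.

2933.5

Degrees of freedom: 14 + 101 = 115.
Σ(nₕ−1)sₕ² = 14·418.6116 + 101·3282.1441 = 337357.1165.
s²ₚ = 337357.1165 / 115 = 2933.540... → 2933.5.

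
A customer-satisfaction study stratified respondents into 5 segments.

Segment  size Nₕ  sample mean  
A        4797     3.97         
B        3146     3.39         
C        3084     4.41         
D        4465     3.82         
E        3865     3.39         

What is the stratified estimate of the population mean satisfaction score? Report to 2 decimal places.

N = 4797 + 3146 + 3084 + 4465 + 3865 = 19357.
The stratified mean weights each stratum mean by its population share Nₕ/N.
Σ Nₕx̄ₕ = 4797·3.97 + 3146·3.39 + 3084·4.41 + 4465·3.82 + 3865·3.39 = 19044.09 + 10664.94 + 13600.44 + 17056.3 + 13102.35 = 73468.12.
Divide by N: 73468.12 / 19357 = 3.7954... → 3.80.

3.80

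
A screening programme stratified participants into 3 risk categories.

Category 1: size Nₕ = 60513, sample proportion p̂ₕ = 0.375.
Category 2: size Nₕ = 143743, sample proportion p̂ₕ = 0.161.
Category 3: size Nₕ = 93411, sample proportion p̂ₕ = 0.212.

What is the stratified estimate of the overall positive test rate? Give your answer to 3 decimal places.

Wₕ = Nₕ/N with N = 297667: 0.2033, 0.4829, 0.3138.
p̂_st = 0.2033·0.375 + 0.4829·0.161 + 0.3138·0.212 ≈ 0.22051... → 0.221.

0.221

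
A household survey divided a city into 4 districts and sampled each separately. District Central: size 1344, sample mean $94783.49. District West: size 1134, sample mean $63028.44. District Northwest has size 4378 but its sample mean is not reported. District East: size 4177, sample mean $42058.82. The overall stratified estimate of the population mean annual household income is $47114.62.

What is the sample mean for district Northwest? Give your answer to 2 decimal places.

N = 1344 + 1134 + 4378 + 4177 = 11033.
Overall total = μ·N = 47114.62·11033 = 519815602.46.
Subtract the known strata: 1344·94783.49 + 1134·63028.44 + 4177·42058.82 = 374542952.66.
Remaining total for district Northwest: 519815602.46 − 374542952.66 = 145272649.8.
Divide by its size: 145272649.8 / 4378 = 33182.4234... → 33182.42.

33182.42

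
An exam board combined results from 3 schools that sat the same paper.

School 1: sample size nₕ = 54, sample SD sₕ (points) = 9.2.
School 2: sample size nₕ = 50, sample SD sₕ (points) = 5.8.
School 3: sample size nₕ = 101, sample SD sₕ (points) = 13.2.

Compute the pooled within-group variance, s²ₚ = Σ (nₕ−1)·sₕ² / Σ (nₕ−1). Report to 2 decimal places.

116.63

Degrees of freedom: 53 + 49 + 100 = 202.
Σ(nₕ−1)sₕ² = 53·84.64 + 49·33.64 + 100·174.24 = 23558.28.
s²ₚ = 23558.28 / 202 = 116.6251... → 116.63.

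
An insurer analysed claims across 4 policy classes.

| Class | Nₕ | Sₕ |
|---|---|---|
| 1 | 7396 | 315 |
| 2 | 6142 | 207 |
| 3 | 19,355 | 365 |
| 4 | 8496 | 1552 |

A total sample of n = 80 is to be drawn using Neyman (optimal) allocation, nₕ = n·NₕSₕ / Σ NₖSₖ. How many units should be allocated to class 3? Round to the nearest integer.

1: NₕSₕ = 7396·315 = 2329740
2: NₕSₕ = 6142·207 = 1271394
3: NₕSₕ = 19355·365 = 7064575
4: NₕSₕ = 8496·1552 = 13185792
Σ NₕSₕ = 23851501.
n_3 = 80·7064575/23851501 = 23.695... → 24.

24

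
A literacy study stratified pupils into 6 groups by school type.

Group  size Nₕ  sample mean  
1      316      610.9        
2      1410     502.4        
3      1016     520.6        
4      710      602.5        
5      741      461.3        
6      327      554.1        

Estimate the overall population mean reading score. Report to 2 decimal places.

526.80

N = 316 + 1410 + 1016 + 710 + 741 + 327 = 4520.
The stratified mean weights each stratum mean by its population share Nₕ/N.
Σ Nₕx̄ₕ = 316·610.9 + 1410·502.4 + 1016·520.6 + 710·602.5 + 741·461.3 + 327·554.1 = 193044.4 + 708384 + 528929.6 + 427775 + 341823.3 + 181190.7 = 2381147.
Divide by N: 2381147 / 4520 = 526.8024... → 526.80.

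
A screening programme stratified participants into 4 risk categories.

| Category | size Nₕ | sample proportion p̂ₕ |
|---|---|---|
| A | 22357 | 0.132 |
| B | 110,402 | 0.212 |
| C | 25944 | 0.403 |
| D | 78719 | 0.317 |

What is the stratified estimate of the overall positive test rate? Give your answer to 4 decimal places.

0.2602

N = 22357 + 110402 + 25944 + 78719 = 237422.
Overall proportion = Σ (Nₕ/N)·p̂ₕ.
Σ Nₕp̂ₕ = 2951.124 + 23405.224 + 10455.432 + 24953.923 = 61765.703.
61765.703 / 237422 = 0.260152... → 0.2602.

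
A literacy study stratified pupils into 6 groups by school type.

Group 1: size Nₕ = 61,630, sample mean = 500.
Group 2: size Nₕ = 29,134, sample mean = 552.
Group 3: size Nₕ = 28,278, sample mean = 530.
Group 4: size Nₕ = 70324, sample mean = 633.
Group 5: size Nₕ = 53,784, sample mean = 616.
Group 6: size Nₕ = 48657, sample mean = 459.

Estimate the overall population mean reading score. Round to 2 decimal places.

554.70

x̄_st = (Σ Nₕx̄ₕ) / (Σ Nₕ) = (61630·500 + 29134·552 + 28278·530 + 70324·633 + 53784·616 + 48657·459) / 291807
= 161863907 / 291807 = 554.6951... → 554.70.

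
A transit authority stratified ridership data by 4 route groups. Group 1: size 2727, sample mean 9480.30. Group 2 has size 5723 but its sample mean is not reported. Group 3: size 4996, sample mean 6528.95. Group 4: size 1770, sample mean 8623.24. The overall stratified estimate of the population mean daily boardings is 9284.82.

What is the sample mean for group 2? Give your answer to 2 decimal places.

N = 2727 + 5723 + 4996 + 1770 = 15216.
Overall total = μ·N = 9284.82·15216 = 141277821.12.
Subtract the known strata: 2727·9480.30 + 4996·6528.95 + 1770·8623.24 = 73734547.1.
Remaining total for group 2: 141277821.12 − 73734547.1 = 67543274.02.
Divide by its size: 67543274.02 / 5723 = 11802.0748... → 11802.07.

11802.07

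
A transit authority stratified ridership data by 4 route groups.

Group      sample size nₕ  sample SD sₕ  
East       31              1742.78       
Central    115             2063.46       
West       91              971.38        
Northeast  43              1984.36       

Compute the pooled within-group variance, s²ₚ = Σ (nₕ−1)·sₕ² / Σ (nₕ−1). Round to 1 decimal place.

2995725.3

Degrees of freedom: 30 + 114 + 90 + 42 = 276.
Σ(nₕ−1)sₕ² = 30·3037282.1284 + 114·4257867.1716 + 90·943579.1044 + 42·3937684.6096 = 826820194.4136.
s²ₚ = 826820194.4136 / 276 = 2995725.342... → 2995725.3.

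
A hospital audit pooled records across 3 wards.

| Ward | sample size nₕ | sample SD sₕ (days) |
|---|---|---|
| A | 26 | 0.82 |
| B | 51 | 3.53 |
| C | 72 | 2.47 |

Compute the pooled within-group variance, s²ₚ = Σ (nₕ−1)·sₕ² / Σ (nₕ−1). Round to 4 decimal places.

7.3494

Degrees of freedom: 25 + 50 + 71 = 146.
Σ(nₕ−1)sₕ² = 25·0.6724 + 50·12.4609 + 71·6.1009 = 1073.0189.
s²ₚ = 1073.0189 / 146 = 7.349445... → 7.3494.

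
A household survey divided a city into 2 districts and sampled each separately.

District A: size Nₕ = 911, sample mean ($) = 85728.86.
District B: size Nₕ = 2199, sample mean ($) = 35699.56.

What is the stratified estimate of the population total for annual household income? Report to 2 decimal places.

156602323.90

A: 911·85728.86 = 78098991.46
B: 2199·35699.56 = 78503332.44
τ̂ = Σ Nₕx̄ₕ = 156602323.90.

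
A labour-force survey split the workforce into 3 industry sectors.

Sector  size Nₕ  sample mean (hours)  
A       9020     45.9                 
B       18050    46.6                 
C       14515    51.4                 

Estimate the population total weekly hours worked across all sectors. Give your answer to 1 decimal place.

A: 9020·45.9 = 414018
B: 18050·46.6 = 841130
C: 14515·51.4 = 746071
τ̂ = Σ Nₕx̄ₕ = 2001219.0.

2001219.0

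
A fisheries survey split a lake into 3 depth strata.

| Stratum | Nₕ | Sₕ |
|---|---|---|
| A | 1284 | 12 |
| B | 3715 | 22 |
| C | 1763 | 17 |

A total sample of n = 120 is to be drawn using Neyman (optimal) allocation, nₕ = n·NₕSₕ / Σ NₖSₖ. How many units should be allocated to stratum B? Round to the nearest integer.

77

A: NₕSₕ = 1284·12 = 15408
B: NₕSₕ = 3715·22 = 81730
C: NₕSₕ = 1763·17 = 29971
Σ NₕSₕ = 127109.
n_B = 120·81730/127109 = 77.159... → 77.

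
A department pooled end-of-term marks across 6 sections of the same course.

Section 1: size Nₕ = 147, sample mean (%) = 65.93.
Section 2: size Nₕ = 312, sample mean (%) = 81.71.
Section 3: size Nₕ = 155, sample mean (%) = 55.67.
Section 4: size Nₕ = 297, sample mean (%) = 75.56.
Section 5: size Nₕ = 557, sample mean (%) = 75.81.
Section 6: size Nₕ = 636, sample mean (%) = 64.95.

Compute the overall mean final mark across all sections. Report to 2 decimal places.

71.19

N = 2104; weights Wₕ = Nₕ/N = (0.0699, 0.1483, 0.0737, 0.1412, 0.2647, 0.3023).
x̄_st = Σ Wₕ·x̄ₕ = 0.0699·65.93 + 0.1483·81.71 + 0.0737·55.67 + 0.1412·75.56 + 0.2647·75.81 + 0.3023·64.95 ≈ 71.1929...
→ 71.19.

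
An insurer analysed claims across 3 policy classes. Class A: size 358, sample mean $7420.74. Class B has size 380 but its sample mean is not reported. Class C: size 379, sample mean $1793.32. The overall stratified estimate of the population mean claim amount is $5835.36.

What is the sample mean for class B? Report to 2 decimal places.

Σ Nₕx̄ₕ = N·μ, so 380·x̄_B = 1117·5835.36 − (358·7420.74 + 379·1793.32).
= 6518097.12 − 3336293.2 = 3181803.92.
x̄_B = 3181803.92 / 380 = 8373.1682... → 8373.17.

8373.17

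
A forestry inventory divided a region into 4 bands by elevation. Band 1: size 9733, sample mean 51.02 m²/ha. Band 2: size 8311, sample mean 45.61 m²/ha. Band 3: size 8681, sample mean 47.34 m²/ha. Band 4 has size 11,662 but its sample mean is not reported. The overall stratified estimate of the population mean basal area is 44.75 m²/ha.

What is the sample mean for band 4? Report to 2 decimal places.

36.98

N = 9733 + 8311 + 8681 + 11662 = 38387.
Overall total = μ·N = 44.75·38387 = 1717818.25.
Subtract the known strata: 9733·51.02 + 8311·45.61 + 8681·47.34 = 1286600.91.
Remaining total for band 4: 1717818.25 − 1286600.91 = 431217.34.
Divide by its size: 431217.34 / 11662 = 36.9763... → 36.98.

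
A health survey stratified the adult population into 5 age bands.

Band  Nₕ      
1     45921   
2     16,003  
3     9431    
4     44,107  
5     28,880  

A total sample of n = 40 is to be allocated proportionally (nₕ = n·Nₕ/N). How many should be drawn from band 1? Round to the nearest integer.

13

Share of band 1 = 45921/144342 = 0.31814.
Allocate 40 × 0.31814 = 12.726... → 13.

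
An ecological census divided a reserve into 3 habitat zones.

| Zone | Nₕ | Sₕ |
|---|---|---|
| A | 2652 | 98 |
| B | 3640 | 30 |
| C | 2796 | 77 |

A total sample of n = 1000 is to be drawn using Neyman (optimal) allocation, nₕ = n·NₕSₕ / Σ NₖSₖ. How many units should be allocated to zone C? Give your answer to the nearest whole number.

A: NₕSₕ = 2652·98 = 259896
B: NₕSₕ = 3640·30 = 109200
C: NₕSₕ = 2796·77 = 215292
Σ NₕSₕ = 584388.
n_C = 1000·215292/584388 = 368.406... → 368.

368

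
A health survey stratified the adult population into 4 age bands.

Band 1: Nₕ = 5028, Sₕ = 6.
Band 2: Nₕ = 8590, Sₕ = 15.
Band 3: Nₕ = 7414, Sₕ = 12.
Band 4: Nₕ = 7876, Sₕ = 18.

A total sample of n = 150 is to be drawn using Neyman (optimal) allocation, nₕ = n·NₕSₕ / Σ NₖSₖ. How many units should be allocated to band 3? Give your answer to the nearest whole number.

34

1: NₕSₕ = 5028·6 = 30168
2: NₕSₕ = 8590·15 = 128850
3: NₕSₕ = 7414·12 = 88968
4: NₕSₕ = 7876·18 = 141768
Σ NₕSₕ = 389754.
n_3 = 150·88968/389754 = 34.240... → 34.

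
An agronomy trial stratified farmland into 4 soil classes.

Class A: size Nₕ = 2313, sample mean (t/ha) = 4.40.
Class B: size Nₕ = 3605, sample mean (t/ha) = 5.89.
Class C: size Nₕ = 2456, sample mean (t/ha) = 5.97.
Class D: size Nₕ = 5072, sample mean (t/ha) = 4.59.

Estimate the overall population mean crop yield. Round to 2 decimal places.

5.16

N = 2313 + 3605 + 2456 + 5072 = 13446.
Weight each subgroup mean by Nₕ/N and sum.
Σ Nₕx̄ₕ = 2313·4.40 + 3605·5.89 + 2456·5.97 + 5072·4.59 = 10177.2 + 21233.45 + 14662.32 + 23280.48 = 69353.45.
Divide by N: 69353.45 / 13446 = 5.1579... → 5.16.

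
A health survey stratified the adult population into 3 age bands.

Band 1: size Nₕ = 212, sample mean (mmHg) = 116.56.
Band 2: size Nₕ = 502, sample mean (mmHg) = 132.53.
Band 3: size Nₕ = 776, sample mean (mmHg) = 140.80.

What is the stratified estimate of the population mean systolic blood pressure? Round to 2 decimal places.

x̄_st = (Σ Nₕx̄ₕ) / (Σ Nₕ) = (212·116.56 + 502·132.53 + 776·140.80) / 1490
= 200501.58 / 1490 = 134.5648... → 134.56.

134.56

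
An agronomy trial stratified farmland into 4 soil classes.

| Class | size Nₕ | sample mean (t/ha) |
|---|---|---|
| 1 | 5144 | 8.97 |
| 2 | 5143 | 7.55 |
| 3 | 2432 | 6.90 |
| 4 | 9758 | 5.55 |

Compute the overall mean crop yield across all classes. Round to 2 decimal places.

6.94

N = 5144 + 5143 + 2432 + 9758 = 22477.
The stratified mean weights each stratum mean by its population share Nₕ/N.
Σ Nₕx̄ₕ = 5144·8.97 + 5143·7.55 + 2432·6.90 + 9758·5.55 = 46141.68 + 38829.65 + 16780.8 + 54156.9 = 155909.03.
Divide by N: 155909.03 / 22477 = 6.9364... → 6.94.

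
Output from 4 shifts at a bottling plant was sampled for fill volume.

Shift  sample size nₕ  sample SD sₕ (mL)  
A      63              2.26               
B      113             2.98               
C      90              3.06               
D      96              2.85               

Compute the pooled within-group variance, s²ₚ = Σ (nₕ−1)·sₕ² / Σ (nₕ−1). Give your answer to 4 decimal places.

A: (63−1)·2.26² = 62·5.1076 = 316.6712
B: (113−1)·2.98² = 112·8.8804 = 994.6048
C: (90−1)·3.06² = 89·9.3636 = 833.3604
D: (96−1)·2.85² = 95·8.1225 = 771.6375
Numerator = 2916.2739; denominator = Σ(nₕ−1) = 358.
s²ₚ = 2916.2739/358 = 8.146016... → 8.1460.

8.1460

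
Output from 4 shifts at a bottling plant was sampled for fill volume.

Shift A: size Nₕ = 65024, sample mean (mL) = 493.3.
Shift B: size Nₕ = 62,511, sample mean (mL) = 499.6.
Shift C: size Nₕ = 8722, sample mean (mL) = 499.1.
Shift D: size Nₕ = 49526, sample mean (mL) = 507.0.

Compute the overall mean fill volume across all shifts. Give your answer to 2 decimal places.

N = 65024 + 62511 + 8722 + 49526 = 185783.
Weight each subgroup mean by Nₕ/N and sum.
Σ Nₕx̄ₕ = 65024·493.3 + 62511·499.6 + 8722·499.1 + 49526·507.0 = 32076339.2 + 31230495.6 + 4353150.2 + 25109682 = 92769667.
Divide by N: 92769667 / 185783 = 499.3442... → 499.34.

499.34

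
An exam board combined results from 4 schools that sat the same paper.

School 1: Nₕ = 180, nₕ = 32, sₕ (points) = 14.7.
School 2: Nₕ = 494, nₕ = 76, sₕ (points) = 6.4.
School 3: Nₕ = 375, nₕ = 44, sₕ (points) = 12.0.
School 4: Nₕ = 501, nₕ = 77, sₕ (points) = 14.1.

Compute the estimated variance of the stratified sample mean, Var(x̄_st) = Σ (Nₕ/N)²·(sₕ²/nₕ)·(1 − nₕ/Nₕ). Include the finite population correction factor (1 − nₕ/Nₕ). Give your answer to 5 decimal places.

N = 1550. Term for each stratum: Wₕ²sₕ²/nₕ·(1−nₕ/Nₕ).
Var(x̄_st) = 0.07487822 + 0.04632188 + 0.16908523 + 0.22829042 = 0.51857575 → 0.51858.

0.51858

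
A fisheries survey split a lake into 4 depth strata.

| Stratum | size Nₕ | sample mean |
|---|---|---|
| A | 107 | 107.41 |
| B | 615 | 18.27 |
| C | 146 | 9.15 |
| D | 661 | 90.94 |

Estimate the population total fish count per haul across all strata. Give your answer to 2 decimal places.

84176.16

A: 107·107.41 = 11492.87
B: 615·18.27 = 11236.05
C: 146·9.15 = 1335.9
D: 661·90.94 = 60111.34
τ̂ = Σ Nₕx̄ₕ = 84176.16.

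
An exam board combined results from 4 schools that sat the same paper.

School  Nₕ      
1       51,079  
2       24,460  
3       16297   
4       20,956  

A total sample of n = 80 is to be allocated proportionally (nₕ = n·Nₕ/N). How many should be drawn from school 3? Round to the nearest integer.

N = 51079 + 24460 + 16297 + 20956 = 112792.
n_3 = 80·16297/112792 = 11.559... → 12.

12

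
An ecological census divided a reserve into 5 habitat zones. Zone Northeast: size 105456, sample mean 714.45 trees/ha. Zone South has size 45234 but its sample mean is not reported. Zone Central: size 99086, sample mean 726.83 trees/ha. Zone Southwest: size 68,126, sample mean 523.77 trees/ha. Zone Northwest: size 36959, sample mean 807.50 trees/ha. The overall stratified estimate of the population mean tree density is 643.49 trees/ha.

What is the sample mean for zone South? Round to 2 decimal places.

N = 105456 + 45234 + 99086 + 68126 + 36959 = 354861.
Overall total = μ·N = 643.49·354861 = 228349504.89.
Subtract the known strata: 105456·714.45 + 99086·726.83 + 68126·523.77 + 36959·807.50 = 212888464.1.
Remaining total for zone South: 228349504.89 − 212888464.1 = 15461040.79.
Divide by its size: 15461040.79 / 45234 = 341.8013... → 341.80.

341.80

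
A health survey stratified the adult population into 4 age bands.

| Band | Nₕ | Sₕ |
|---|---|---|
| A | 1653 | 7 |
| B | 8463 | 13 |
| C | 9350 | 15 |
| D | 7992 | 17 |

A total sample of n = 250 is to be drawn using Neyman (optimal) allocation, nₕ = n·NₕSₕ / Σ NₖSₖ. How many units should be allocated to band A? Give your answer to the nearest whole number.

7

A: NₕSₕ = 1653·7 = 11571
B: NₕSₕ = 8463·13 = 110019
C: NₕSₕ = 9350·15 = 140250
D: NₕSₕ = 7992·17 = 135864
Σ NₕSₕ = 397704.
n_A = 250·11571/397704 = 7.274... → 7.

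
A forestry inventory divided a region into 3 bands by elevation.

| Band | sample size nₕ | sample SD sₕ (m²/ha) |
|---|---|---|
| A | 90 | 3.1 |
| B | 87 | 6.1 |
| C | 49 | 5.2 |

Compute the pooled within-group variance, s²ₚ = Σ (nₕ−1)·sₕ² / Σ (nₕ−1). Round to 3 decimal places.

24.006

Degrees of freedom: 89 + 86 + 48 = 223.
Σ(nₕ−1)sₕ² = 89·9.61 + 86·37.21 + 48·27.04 = 5353.27.
s²ₚ = 5353.27 / 223 = 24.00570... → 24.006.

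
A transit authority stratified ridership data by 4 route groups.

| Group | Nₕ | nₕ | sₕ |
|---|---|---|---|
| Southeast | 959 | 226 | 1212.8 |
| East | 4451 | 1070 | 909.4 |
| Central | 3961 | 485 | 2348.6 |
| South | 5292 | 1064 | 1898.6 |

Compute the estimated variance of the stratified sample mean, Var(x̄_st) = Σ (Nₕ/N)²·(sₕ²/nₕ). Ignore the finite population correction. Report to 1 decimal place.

N = 14663; Wₕ = Nₕ/N.
group Southeast: (959/14663)²·1212.8²/226 = 27.8395
group East: (4451/14663)²·909.4²/1070 = 71.2190
group Central: (3961/14663)²·2348.6²/485 = 829.9279
group South: (5292/14663)²·1898.6²/1064 = 441.2852
Sum = 1370.2716 → 1370.3.

1370.3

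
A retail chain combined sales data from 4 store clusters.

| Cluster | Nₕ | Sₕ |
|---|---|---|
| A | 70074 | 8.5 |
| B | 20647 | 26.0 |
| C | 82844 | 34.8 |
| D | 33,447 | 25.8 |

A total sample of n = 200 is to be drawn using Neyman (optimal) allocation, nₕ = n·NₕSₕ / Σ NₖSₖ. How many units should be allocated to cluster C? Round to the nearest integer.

Σ NₕSₕ = 70074·8.5 + 20647·26.0 + 82844·34.8 + 33447·25.8 = 4878354.8.
Share for C: 2882971.2/4878354.8 = 0.59097.
n_C = 200 × 0.59097 = 118.194... → 118.

118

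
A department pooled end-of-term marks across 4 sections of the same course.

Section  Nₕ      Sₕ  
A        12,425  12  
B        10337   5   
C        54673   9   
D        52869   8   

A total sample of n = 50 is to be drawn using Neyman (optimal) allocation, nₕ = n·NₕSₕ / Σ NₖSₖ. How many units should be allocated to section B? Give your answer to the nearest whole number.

Σ NₕSₕ = 12425·12 + 10337·5 + 54673·9 + 52869·8 = 1115794.
Share for B: 51685/1115794 = 0.04632.
n_B = 50 × 0.04632 = 2.316... → 2.

2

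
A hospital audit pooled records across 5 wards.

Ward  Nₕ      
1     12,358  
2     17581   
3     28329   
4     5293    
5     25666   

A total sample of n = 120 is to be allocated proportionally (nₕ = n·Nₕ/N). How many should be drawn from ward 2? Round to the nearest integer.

Share of ward 2 = 17581/89227 = 0.19704.
Allocate 120 × 0.19704 = 23.644... → 24.

24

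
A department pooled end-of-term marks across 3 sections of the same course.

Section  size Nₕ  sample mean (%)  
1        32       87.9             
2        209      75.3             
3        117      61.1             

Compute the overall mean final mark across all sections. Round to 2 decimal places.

N = 358; weights Wₕ = Nₕ/N = (0.0894, 0.5838, 0.3268).
x̄_st = Σ Wₕ·x̄ₕ = 0.0894·87.9 + 0.5838·75.3 + 0.3268·61.1 ≈ 71.7855...
→ 71.79.

71.79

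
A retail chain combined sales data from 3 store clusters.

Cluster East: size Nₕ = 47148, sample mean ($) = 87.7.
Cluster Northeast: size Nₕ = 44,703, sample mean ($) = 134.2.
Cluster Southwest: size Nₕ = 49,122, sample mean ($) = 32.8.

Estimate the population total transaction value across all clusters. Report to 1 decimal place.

Estimate total by summing Nₕ·x̄ₕ over strata.
47148·87.7 + 44703·134.2 + 49122·32.8 = 4134879.6 + 5999142.6 + 1611201.6 = 11745223.8.

11745223.8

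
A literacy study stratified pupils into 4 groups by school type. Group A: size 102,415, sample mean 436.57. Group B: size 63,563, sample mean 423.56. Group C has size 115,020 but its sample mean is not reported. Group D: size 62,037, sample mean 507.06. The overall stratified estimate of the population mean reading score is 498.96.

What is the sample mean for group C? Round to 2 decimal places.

591.81

N = 102415 + 63563 + 115020 + 62037 = 343035.
Overall total = μ·N = 498.96·343035 = 171160743.6.
Subtract the known strata: 102415·436.57 + 63563·423.56 + 62037·507.06 = 103090542.05.
Remaining total for group C: 171160743.6 − 103090542.05 = 68070201.55.
Divide by its size: 68070201.55 / 115020 = 591.8119... → 591.81.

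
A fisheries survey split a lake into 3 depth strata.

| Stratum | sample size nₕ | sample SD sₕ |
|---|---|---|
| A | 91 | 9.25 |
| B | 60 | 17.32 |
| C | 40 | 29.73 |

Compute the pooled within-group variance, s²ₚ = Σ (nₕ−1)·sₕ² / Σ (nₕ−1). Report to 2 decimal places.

318.46

A: (91−1)·9.25² = 90·85.5625 = 7700.625
B: (60−1)·17.32² = 59·299.9824 = 17698.9616
C: (40−1)·29.73² = 39·883.8729 = 34471.0431
Numerator = 59870.6297; denominator = Σ(nₕ−1) = 188.
s²ₚ = 59870.6297/188 = 318.4608... → 318.46.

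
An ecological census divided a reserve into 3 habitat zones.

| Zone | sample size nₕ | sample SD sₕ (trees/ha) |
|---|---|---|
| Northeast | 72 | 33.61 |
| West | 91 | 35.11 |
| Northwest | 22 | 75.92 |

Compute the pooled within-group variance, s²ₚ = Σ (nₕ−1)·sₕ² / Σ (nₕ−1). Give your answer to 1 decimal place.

1715.3

Degrees of freedom: 71 + 90 + 21 = 182.
Σ(nₕ−1)sₕ² = 71·1129.6321 + 90·1232.7121 + 21·5763.8464 = 312188.7425.
s²ₚ = 312188.7425 / 182 = 1715.323... → 1715.3.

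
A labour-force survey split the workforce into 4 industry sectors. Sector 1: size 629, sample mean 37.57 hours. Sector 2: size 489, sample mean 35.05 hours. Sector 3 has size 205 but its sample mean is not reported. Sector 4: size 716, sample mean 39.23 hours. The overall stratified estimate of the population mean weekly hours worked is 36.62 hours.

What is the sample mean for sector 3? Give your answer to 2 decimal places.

28.33

Σ Nₕx̄ₕ = N·μ, so 205·x̄_3 = 2039·36.62 − (629·37.57 + 489·35.05 + 716·39.23).
= 74668.18 − 68859.66 = 5808.52.
x̄_3 = 5808.52 / 205 = 28.3342... → 28.33.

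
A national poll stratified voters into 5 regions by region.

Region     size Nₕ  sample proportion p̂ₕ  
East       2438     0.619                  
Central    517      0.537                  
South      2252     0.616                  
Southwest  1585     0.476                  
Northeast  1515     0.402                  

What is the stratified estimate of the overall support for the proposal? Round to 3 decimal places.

0.546

N = 2438 + 517 + 2252 + 1585 + 1515 = 8307.
Overall proportion = Σ (Nₕ/N)·p̂ₕ.
Σ Nₕp̂ₕ = 1509.122 + 277.629 + 1387.232 + 754.46 + 609.03 = 4537.473.
4537.473 / 8307 = 0.54622... → 0.546.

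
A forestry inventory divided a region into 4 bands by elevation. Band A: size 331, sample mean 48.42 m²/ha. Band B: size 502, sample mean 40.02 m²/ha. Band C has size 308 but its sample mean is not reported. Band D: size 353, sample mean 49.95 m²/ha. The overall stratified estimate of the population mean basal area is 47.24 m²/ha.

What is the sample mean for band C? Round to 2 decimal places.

Σ Nₕx̄ₕ = N·μ, so 308·x̄_C = 1494·47.24 − (331·48.42 + 502·40.02 + 353·49.95).
= 70576.56 − 53749.41 = 16827.15.
x̄_C = 16827.15 / 308 = 54.6336... → 54.63.

54.63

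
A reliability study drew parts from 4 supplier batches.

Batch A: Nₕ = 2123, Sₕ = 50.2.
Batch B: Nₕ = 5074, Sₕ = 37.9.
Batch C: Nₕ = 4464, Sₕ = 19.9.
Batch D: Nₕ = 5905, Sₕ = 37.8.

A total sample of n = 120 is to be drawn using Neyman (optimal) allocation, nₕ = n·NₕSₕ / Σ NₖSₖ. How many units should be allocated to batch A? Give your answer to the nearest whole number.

21

Σ NₕSₕ = 2123·50.2 + 5074·37.9 + 4464·19.9 + 5905·37.8 = 610921.8.
Share for A: 106574.6/610921.8 = 0.17445.
n_A = 120 × 0.17445 = 20.934... → 21.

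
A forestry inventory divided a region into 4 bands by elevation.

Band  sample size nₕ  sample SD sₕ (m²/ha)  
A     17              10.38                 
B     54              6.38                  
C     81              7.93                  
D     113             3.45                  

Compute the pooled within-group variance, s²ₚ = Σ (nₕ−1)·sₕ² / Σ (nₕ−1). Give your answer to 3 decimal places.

39.253

A: (17−1)·10.38² = 16·107.7444 = 1723.9104
B: (54−1)·6.38² = 53·40.7044 = 2157.3332
C: (81−1)·7.93² = 80·62.8849 = 5030.792
D: (113−1)·3.45² = 112·11.9025 = 1333.08
Numerator = 10245.1156; denominator = Σ(nₕ−1) = 261.
s²ₚ = 10245.1156/261 = 39.25332... → 39.253.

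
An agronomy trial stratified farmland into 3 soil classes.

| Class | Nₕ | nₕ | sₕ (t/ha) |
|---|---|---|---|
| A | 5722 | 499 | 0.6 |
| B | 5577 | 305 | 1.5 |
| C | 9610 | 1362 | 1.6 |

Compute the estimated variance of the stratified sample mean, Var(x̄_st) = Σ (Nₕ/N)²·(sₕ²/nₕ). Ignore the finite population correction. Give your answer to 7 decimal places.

N = 20909. Term for each stratum: Wₕ²sₕ²/nₕ.
Var(x̄_st) = 0.0000540295 + 0.0005248285 + 0.0003970481 = 0.0009759061 → 0.0009759.

0.0009759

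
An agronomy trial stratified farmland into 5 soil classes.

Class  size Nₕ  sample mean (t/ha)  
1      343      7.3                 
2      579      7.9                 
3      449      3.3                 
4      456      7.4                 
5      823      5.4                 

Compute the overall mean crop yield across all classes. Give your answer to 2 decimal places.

N = 343 + 579 + 449 + 456 + 823 = 2650.
Overall mean = Σ (Nₕ/N)·x̄ₕ — weight by population share, not a simple average.
Σ Nₕx̄ₕ = 343·7.3 + 579·7.9 + 449·3.3 + 456·7.4 + 823·5.4 = 2503.9 + 4574.1 + 1481.7 + 3374.4 + 4444.2 = 16378.3.
Divide by N: 16378.3 / 2650 = 6.1805... → 6.18.

6.18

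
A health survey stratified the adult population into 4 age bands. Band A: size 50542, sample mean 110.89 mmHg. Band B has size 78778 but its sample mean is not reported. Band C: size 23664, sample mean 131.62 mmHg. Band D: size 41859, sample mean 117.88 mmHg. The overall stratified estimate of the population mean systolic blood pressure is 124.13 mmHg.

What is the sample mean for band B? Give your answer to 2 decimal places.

133.70

N = 50542 + 78778 + 23664 + 41859 = 194843.
Overall total = μ·N = 124.13·194843 = 24185861.59.
Subtract the known strata: 50542·110.89 + 23664·131.62 + 41859·117.88 = 13653596.98.
Remaining total for band B: 24185861.59 − 13653596.98 = 10532264.61.
Divide by its size: 10532264.61 / 78778 = 133.6955... → 133.70.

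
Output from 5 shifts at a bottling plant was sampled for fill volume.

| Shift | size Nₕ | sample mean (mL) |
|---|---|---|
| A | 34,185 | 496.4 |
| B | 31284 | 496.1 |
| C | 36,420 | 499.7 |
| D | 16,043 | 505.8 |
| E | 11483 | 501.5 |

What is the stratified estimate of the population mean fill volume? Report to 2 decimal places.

498.87

x̄_st = (Σ Nₕx̄ₕ) / (Σ Nₕ) = (34185·496.4 + 31284·496.1 + 36420·499.7 + 16043·505.8 + 11483·501.5) / 129415
= 64561774.3 / 129415 = 498.8740... → 498.87.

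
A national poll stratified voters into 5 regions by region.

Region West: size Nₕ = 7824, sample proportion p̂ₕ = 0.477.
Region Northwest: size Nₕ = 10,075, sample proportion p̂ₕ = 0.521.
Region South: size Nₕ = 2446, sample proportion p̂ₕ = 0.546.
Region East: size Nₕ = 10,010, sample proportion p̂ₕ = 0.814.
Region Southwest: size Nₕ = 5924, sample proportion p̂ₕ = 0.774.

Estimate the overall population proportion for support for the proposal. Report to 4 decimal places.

0.6354

Wₕ = Nₕ/N with N = 36279: 0.2157, 0.2777, 0.0674, 0.2759, 0.1633.
p̂_st = 0.2157·0.477 + 0.2777·0.521 + 0.0674·0.546 + 0.2759·0.814 + 0.1633·0.774 ≈ 0.635353... → 0.6354.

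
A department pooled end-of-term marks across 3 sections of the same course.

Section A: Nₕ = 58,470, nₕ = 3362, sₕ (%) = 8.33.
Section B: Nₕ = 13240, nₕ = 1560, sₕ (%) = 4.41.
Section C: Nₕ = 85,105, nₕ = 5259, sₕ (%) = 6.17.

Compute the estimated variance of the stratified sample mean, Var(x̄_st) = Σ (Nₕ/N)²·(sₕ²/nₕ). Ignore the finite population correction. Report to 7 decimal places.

N = 156815. Term for each stratum: Wₕ²sₕ²/nₕ.
Var(x̄_st) = 0.0028693484 + 0.0000888696 + 0.0021320732 = 0.0050902911 → 0.0050903.

0.0050903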